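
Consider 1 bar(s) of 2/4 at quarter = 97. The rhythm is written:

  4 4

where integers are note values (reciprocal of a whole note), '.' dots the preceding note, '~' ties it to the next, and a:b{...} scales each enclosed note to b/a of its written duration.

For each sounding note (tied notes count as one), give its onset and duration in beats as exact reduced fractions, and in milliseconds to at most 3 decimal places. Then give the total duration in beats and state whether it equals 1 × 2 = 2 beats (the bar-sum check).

1) 0.0ms=0b +618.557ms=1b
2) 618.557ms=1b +618.557ms=1b
Σ=2b of 2 (97bpm 2/4) — PASS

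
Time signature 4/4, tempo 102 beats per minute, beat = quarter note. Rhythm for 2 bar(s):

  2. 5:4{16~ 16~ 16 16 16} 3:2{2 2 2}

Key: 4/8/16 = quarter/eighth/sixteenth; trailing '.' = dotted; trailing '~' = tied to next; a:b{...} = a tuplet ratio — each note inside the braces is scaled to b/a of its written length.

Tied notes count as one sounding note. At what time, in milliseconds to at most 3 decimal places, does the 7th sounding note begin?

1. 0.0ms @ 0 + 1764.706ms (3)
2. 1764.706ms @ 3 + 352.941ms (3/5)
3. 2117.647ms @ 18/5 + 117.647ms (1/5)
4. 2235.294ms @ 19/5 + 117.647ms (1/5)
5. 2352.941ms @ 4 + 784.314ms (4/3)
6. 3137.255ms @ 16/3 + 784.314ms (4/3)
7. 3921.569ms @ 20/3 + 784.314ms (4/3)

note 7 onset = 20/3b = 3921.569ms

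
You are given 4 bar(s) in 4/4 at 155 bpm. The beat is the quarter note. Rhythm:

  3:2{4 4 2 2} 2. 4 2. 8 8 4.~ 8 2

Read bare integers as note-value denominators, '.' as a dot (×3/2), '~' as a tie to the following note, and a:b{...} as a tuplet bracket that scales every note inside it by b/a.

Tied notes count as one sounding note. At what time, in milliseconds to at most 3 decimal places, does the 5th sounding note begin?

1. 0.0ms @ 0 + 258.065ms (2/3)
2. 258.065ms @ 2/3 + 258.065ms (2/3)
3. 516.129ms @ 4/3 + 516.129ms (4/3)
4. 1032.258ms @ 8/3 + 516.129ms (4/3)
5. 1548.387ms @ 4 + 1161.29ms (3)
6. 2709.677ms @ 7 + 387.097ms (1)
7. 3096.774ms @ 8 + 1161.29ms (3)
8. 4258.065ms @ 11 + 193.548ms (1/2)
9. 4451.613ms @ 23/2 + 193.548ms (1/2)
10. 4645.161ms @ 12 + 774.194ms (2)
11. 5419.355ms @ 14 + 774.194ms (2)

note 5 onset = 4b = 1548.387ms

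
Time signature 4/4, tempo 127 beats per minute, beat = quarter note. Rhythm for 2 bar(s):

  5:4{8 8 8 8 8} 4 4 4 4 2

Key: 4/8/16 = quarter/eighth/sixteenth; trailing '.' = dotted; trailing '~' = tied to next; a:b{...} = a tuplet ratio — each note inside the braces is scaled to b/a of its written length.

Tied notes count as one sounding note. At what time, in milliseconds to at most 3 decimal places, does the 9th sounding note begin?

note 9 onset = 5b = 2362.205ms

1. 0.0ms @ 0 + 188.976ms (2/5)
2. 188.976ms @ 2/5 + 188.976ms (2/5)
3. 377.953ms @ 4/5 + 188.976ms (2/5)
4. 566.929ms @ 6/5 + 188.976ms (2/5)
5. 755.906ms @ 8/5 + 188.976ms (2/5)
6. 944.882ms @ 2 + 472.441ms (1)
7. 1417.323ms @ 3 + 472.441ms (1)
8. 1889.764ms @ 4 + 472.441ms (1)
9. 2362.205ms @ 5 + 472.441ms (1)
10. 2834.646ms @ 6 + 944.882ms (2)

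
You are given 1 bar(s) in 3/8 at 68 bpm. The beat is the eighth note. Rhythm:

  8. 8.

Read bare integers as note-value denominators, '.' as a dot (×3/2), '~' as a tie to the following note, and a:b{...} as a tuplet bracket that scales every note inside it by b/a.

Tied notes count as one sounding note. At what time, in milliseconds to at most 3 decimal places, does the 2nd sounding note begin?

note 2 onset = 3/2b = 1323.529ms

1. 0.0ms @ 0 + 1323.529ms (3/2)
2. 1323.529ms @ 3/2 + 1323.529ms (3/2)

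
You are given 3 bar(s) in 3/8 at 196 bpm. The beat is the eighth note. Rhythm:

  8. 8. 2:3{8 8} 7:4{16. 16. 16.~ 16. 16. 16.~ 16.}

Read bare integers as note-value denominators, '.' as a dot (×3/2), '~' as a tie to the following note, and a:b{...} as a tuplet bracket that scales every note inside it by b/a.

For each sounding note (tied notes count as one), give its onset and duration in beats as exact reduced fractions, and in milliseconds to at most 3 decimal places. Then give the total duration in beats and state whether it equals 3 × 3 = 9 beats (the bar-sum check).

1) 0.0ms=0b +459.184ms=3/2b
2) 459.184ms=3/2b +459.184ms=3/2b
3) 918.367ms=3b +459.184ms=3/2b
4) 1377.551ms=9/2b +459.184ms=3/2b
5) 1836.735ms=6b +131.195ms=3/7b
6) 1967.93ms=45/7b +131.195ms=3/7b
7) 2099.125ms=48/7b +262.391ms=6/7b
8) 2361.516ms=54/7b +131.195ms=3/7b
9) 2492.711ms=57/7b +262.391ms=6/7b
Σ=9b of 9 (196bpm 3/8) — PASS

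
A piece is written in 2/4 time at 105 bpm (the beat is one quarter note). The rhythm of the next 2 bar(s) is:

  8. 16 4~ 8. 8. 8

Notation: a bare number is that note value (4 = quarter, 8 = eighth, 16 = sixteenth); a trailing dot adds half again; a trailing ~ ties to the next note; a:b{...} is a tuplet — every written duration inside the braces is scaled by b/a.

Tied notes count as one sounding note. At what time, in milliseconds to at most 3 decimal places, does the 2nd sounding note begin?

1. 0.0ms @ 0 + 428.571ms (3/4)
2. 428.571ms @ 3/4 + 142.857ms (1/4)
3. 571.429ms @ 1 + 1000.0ms (7/4)
4. 1571.429ms @ 11/4 + 428.571ms (3/4)
5. 2000.0ms @ 7/2 + 285.714ms (1/2)

note 2 onset = 3/4b = 428.571ms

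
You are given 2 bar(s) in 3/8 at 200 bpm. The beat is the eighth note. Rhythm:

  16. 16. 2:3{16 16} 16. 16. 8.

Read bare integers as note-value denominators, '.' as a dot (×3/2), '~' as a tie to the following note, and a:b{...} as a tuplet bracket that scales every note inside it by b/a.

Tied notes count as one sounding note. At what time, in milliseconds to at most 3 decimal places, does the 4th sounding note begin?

1. 0.0ms @ 0 + 225.0ms (3/4)
2. 225.0ms @ 3/4 + 225.0ms (3/4)
3. 450.0ms @ 3/2 + 225.0ms (3/4)
4. 675.0ms @ 9/4 + 225.0ms (3/4)
5. 900.0ms @ 3 + 225.0ms (3/4)
6. 1125.0ms @ 15/4 + 225.0ms (3/4)
7. 1350.0ms @ 9/2 + 450.0ms (3/2)

note 4 onset = 9/4b = 675.0ms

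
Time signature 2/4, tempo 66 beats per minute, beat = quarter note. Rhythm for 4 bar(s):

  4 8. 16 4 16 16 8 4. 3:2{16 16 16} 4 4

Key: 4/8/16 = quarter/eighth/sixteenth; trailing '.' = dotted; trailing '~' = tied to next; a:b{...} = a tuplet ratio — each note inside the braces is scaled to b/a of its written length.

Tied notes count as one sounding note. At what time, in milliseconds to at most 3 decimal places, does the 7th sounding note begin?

1. 0.0ms @ 0 + 909.091ms (1)
2. 909.091ms @ 1 + 681.818ms (3/4)
3. 1590.909ms @ 7/4 + 227.273ms (1/4)
4. 1818.182ms @ 2 + 909.091ms (1)
5. 2727.273ms @ 3 + 227.273ms (1/4)
6. 2954.545ms @ 13/4 + 227.273ms (1/4)
7. 3181.818ms @ 7/2 + 454.545ms (1/2)
8. 3636.364ms @ 4 + 1363.636ms (3/2)
9. 5000.0ms @ 11/2 + 151.515ms (1/6)
10. 5151.515ms @ 17/3 + 151.515ms (1/6)
11. 5303.03ms @ 35/6 + 151.515ms (1/6)
12. 5454.545ms @ 6 + 909.091ms (1)
13. 6363.636ms @ 7 + 909.091ms (1)

note 7 onset = 7/2b = 3181.818ms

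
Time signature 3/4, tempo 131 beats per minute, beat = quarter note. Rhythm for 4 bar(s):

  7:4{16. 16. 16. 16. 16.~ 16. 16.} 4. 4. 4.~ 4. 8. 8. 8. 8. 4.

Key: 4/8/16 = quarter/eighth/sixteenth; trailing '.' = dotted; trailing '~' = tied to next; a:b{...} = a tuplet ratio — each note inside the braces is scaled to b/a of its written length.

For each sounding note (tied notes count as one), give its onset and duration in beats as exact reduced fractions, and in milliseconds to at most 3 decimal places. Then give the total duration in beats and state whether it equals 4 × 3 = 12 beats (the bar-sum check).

1) 0.0ms=0b +98.146ms=3/14b
2) 98.146ms=3/14b +98.146ms=3/14b
3) 196.292ms=3/7b +98.146ms=3/14b
4) 294.438ms=9/14b +98.146ms=3/14b
5) 392.585ms=6/7b +196.292ms=3/7b
6) 588.877ms=9/7b +98.146ms=3/14b
7) 687.023ms=3/2b +687.023ms=3/2b
8) 1374.046ms=3b +687.023ms=3/2b
9) 2061.069ms=9/2b +1374.046ms=3b
10) 3435.115ms=15/2b +343.511ms=3/4b
11) 3778.626ms=33/4b +343.511ms=3/4b
12) 4122.137ms=9b +343.511ms=3/4b
13) 4465.649ms=39/4b +343.511ms=3/4b
14) 4809.16ms=21/2b +687.023ms=3/2b
Σ=12b of 12 (131bpm 3/4) — PASS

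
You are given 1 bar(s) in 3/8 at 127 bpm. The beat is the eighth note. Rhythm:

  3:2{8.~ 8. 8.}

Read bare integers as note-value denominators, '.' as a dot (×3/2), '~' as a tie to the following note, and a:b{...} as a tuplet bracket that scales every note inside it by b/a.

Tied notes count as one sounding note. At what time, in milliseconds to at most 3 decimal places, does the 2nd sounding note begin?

1. 0.0ms @ 0 + 944.882ms (2)
2. 944.882ms @ 2 + 472.441ms (1)

note 2 onset = 2b = 944.882ms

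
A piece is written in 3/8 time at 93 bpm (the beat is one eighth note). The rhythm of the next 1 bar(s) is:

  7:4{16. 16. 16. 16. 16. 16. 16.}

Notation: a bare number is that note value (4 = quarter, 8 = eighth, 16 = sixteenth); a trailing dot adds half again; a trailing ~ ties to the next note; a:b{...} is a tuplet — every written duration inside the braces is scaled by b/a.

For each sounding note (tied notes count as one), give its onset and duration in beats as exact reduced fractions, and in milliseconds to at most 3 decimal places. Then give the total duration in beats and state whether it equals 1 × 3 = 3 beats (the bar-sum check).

1) 0.0ms=0b +276.498ms=3/7b
2) 276.498ms=3/7b +276.498ms=3/7b
3) 552.995ms=6/7b +276.498ms=3/7b
4) 829.493ms=9/7b +276.498ms=3/7b
5) 1105.991ms=12/7b +276.498ms=3/7b
6) 1382.488ms=15/7b +276.498ms=3/7b
7) 1658.986ms=18/7b +276.498ms=3/7b
Σ=3b of 3 (93bpm 3/8) — PASS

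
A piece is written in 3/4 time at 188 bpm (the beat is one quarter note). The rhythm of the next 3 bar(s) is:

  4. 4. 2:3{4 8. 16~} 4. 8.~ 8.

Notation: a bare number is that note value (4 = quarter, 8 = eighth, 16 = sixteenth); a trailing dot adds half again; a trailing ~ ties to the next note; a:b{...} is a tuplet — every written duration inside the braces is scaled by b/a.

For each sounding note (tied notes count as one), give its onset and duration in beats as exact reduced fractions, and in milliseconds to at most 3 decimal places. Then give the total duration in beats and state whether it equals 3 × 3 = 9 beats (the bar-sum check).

1) 0.0ms=0b +478.723ms=3/2b
2) 478.723ms=3/2b +478.723ms=3/2b
3) 957.447ms=3b +478.723ms=3/2b
4) 1436.17ms=9/2b +359.043ms=9/8b
5) 1795.213ms=45/8b +598.404ms=15/8b
6) 2393.617ms=15/2b +478.723ms=3/2b
Σ=9b of 9 (188bpm 3/4) — PASS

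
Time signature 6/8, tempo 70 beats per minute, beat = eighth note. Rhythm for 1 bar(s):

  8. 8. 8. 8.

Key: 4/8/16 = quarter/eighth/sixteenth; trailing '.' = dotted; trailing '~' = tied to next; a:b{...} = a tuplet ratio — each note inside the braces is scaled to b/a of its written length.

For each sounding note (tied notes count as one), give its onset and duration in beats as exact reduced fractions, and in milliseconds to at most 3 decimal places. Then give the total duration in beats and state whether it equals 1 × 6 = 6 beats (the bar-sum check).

1) 0.0ms=0b +1285.714ms=3/2b
2) 1285.714ms=3/2b +1285.714ms=3/2b
3) 2571.429ms=3b +1285.714ms=3/2b
4) 3857.143ms=9/2b +1285.714ms=3/2b
Σ=6b of 6 (70bpm 6/8) — PASS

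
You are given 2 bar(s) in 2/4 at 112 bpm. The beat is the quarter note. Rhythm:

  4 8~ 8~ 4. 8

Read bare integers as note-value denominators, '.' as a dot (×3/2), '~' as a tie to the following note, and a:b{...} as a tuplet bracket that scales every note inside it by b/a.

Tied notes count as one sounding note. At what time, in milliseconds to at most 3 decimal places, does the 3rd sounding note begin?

note 3 onset = 7/2b = 1875.0ms

1. 0.0ms @ 0 + 535.714ms (1)
2. 535.714ms @ 1 + 1339.286ms (5/2)
3. 1875.0ms @ 7/2 + 267.857ms (1/2)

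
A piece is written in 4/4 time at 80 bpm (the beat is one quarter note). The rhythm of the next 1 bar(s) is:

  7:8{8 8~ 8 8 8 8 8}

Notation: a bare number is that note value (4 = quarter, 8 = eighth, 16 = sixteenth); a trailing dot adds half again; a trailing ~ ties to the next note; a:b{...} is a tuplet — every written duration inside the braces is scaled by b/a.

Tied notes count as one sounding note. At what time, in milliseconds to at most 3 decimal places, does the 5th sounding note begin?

note 5 onset = 20/7b = 2142.857ms

1. 0.0ms @ 0 + 428.571ms (4/7)
2. 428.571ms @ 4/7 + 857.143ms (8/7)
3. 1285.714ms @ 12/7 + 428.571ms (4/7)
4. 1714.286ms @ 16/7 + 428.571ms (4/7)
5. 2142.857ms @ 20/7 + 428.571ms (4/7)
6. 2571.429ms @ 24/7 + 428.571ms (4/7)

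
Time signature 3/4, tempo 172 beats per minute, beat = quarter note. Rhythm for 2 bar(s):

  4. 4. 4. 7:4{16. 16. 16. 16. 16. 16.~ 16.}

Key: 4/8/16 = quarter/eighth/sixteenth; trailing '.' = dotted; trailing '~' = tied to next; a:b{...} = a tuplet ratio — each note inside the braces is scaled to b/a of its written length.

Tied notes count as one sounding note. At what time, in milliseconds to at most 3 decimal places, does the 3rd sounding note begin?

note 3 onset = 3b = 1046.512ms

1. 0.0ms @ 0 + 523.256ms (3/2)
2. 523.256ms @ 3/2 + 523.256ms (3/2)
3. 1046.512ms @ 3 + 523.256ms (3/2)
4. 1569.767ms @ 9/2 + 74.751ms (3/14)
5. 1644.518ms @ 33/7 + 74.751ms (3/14)
6. 1719.269ms @ 69/14 + 74.751ms (3/14)
7. 1794.02ms @ 36/7 + 74.751ms (3/14)
8. 1868.771ms @ 75/14 + 74.751ms (3/14)
9. 1943.522ms @ 39/7 + 149.502ms (3/7)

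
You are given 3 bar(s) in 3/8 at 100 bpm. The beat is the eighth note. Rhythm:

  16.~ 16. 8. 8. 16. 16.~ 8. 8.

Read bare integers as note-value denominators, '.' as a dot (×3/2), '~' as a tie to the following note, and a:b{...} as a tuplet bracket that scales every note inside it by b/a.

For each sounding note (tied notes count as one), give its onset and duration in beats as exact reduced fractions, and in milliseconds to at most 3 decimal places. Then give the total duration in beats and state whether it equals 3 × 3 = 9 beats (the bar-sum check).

1) 0.0ms=0b +900.0ms=3/2b
2) 900.0ms=3/2b +900.0ms=3/2b
3) 1800.0ms=3b +900.0ms=3/2b
4) 2700.0ms=9/2b +450.0ms=3/4b
5) 3150.0ms=21/4b +1350.0ms=9/4b
6) 4500.0ms=15/2b +900.0ms=3/2b
Σ=9b of 9 (100bpm 3/8) — PASS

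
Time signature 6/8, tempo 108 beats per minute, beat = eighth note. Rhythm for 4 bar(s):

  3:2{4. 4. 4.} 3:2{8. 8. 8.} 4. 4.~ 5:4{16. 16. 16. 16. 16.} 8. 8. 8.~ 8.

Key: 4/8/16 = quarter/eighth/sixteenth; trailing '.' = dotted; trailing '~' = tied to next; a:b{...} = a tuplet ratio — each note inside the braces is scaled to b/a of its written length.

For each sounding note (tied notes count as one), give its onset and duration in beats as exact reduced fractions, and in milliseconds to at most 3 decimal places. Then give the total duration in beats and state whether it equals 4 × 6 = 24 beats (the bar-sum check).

1) 0.0ms=0b +1111.111ms=2b
2) 1111.111ms=2b +1111.111ms=2b
3) 2222.222ms=4b +1111.111ms=2b
4) 3333.333ms=6b +555.556ms=1b
5) 3888.889ms=7b +555.556ms=1b
6) 4444.444ms=8b +555.556ms=1b
7) 5000.0ms=9b +1666.667ms=3b
8) 6666.667ms=12b +2000.0ms=18/5b
9) 8666.667ms=78/5b +333.333ms=3/5b
10) 9000.0ms=81/5b +333.333ms=3/5b
11) 9333.333ms=84/5b +333.333ms=3/5b
12) 9666.667ms=87/5b +333.333ms=3/5b
13) 10000.0ms=18b +833.333ms=3/2b
14) 10833.333ms=39/2b +833.333ms=3/2b
15) 11666.667ms=21b +1666.667ms=3b
Σ=24b of 24 (108bpm 6/8) — PASS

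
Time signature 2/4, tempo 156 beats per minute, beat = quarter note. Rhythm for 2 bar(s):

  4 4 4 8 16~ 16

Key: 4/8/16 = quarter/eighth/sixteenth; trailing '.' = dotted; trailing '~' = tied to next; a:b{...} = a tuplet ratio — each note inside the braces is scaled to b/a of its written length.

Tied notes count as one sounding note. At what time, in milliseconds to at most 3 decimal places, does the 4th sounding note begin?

note 4 onset = 3b = 1153.846ms

1. 0.0ms @ 0 + 384.615ms (1)
2. 384.615ms @ 1 + 384.615ms (1)
3. 769.231ms @ 2 + 384.615ms (1)
4. 1153.846ms @ 3 + 192.308ms (1/2)
5. 1346.154ms @ 7/2 + 192.308ms (1/2)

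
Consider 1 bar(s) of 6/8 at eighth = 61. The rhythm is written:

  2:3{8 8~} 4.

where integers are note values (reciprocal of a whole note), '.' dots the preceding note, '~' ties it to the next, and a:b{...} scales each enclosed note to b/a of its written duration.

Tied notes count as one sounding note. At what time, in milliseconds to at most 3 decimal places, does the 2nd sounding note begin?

note 2 onset = 3/2b = 1475.41ms

1. 0.0ms @ 0 + 1475.41ms (3/2)
2. 1475.41ms @ 3/2 + 4426.23ms (9/2)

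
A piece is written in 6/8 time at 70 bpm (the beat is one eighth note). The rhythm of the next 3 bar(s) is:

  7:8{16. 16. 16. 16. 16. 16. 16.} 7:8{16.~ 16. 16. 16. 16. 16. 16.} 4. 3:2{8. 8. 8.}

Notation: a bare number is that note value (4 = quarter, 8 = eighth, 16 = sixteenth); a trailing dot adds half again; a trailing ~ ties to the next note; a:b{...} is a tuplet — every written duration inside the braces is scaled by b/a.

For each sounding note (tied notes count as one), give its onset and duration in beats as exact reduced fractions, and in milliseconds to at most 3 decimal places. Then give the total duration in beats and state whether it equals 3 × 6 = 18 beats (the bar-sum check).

1) 0.0ms=0b +734.694ms=6/7b
2) 734.694ms=6/7b +734.694ms=6/7b
3) 1469.388ms=12/7b +734.694ms=6/7b
4) 2204.082ms=18/7b +734.694ms=6/7b
5) 2938.776ms=24/7b +734.694ms=6/7b
6) 3673.469ms=30/7b +734.694ms=6/7b
7) 4408.163ms=36/7b +734.694ms=6/7b
8) 5142.857ms=6b +1469.388ms=12/7b
9) 6612.245ms=54/7b +734.694ms=6/7b
10) 7346.939ms=60/7b +734.694ms=6/7b
11) 8081.633ms=66/7b +734.694ms=6/7b
12) 8816.327ms=72/7b +734.694ms=6/7b
13) 9551.02ms=78/7b +734.694ms=6/7b
14) 10285.714ms=12b +2571.429ms=3b
15) 12857.143ms=15b +857.143ms=1b
16) 13714.286ms=16b +857.143ms=1b
17) 14571.429ms=17b +857.143ms=1b
Σ=18b of 18 (70bpm 6/8) — PASS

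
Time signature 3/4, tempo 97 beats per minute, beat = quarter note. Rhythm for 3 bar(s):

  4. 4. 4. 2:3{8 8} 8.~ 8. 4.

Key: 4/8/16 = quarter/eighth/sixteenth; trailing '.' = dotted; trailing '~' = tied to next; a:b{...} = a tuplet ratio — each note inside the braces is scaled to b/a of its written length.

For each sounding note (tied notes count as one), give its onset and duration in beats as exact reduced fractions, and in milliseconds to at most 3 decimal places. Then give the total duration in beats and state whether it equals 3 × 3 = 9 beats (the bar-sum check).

1) 0.0ms=0b +927.835ms=3/2b
2) 927.835ms=3/2b +927.835ms=3/2b
3) 1855.67ms=3b +927.835ms=3/2b
4) 2783.505ms=9/2b +463.918ms=3/4b
5) 3247.423ms=21/4b +463.918ms=3/4b
6) 3711.34ms=6b +927.835ms=3/2b
7) 4639.175ms=15/2b +927.835ms=3/2b
Σ=9b of 9 (97bpm 3/4) — PASS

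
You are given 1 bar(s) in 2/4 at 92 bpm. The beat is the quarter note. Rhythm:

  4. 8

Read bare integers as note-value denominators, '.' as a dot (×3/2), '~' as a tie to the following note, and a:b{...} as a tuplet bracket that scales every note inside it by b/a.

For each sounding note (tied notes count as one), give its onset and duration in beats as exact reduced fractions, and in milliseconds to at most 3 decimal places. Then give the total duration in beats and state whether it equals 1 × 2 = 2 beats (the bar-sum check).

1) 0.0ms=0b +978.261ms=3/2b
2) 978.261ms=3/2b +326.087ms=1/2b
Σ=2b of 2 (92bpm 2/4) — PASS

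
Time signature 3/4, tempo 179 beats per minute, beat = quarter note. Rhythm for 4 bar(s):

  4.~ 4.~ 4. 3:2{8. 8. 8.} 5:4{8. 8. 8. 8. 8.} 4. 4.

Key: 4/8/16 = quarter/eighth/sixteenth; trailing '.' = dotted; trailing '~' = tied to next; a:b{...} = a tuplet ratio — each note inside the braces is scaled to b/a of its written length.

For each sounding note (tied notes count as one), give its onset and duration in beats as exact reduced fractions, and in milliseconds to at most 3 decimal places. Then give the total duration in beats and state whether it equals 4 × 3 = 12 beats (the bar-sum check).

1) 0.0ms=0b +1508.38ms=9/2b
2) 1508.38ms=9/2b +167.598ms=1/2b
3) 1675.978ms=5b +167.598ms=1/2b
4) 1843.575ms=11/2b +167.598ms=1/2b
5) 2011.173ms=6b +201.117ms=3/5b
6) 2212.291ms=33/5b +201.117ms=3/5b
7) 2413.408ms=36/5b +201.117ms=3/5b
8) 2614.525ms=39/5b +201.117ms=3/5b
9) 2815.642ms=42/5b +201.117ms=3/5b
10) 3016.76ms=9b +502.793ms=3/2b
11) 3519.553ms=21/2b +502.793ms=3/2b
Σ=12b of 12 (179bpm 3/4) — PASS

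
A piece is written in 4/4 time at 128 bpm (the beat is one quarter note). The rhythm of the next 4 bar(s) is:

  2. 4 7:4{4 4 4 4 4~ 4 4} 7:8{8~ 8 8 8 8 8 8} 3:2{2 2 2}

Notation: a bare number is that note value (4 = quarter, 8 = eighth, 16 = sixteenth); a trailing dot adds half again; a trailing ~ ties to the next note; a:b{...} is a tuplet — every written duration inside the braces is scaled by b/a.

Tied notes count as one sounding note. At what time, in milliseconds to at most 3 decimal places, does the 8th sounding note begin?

1. 0.0ms @ 0 + 1406.25ms (3)
2. 1406.25ms @ 3 + 468.75ms (1)
3. 1875.0ms @ 4 + 267.857ms (4/7)
4. 2142.857ms @ 32/7 + 267.857ms (4/7)
5. 2410.714ms @ 36/7 + 267.857ms (4/7)
6. 2678.571ms @ 40/7 + 267.857ms (4/7)
7. 2946.429ms @ 44/7 + 535.714ms (8/7)
8. 3482.143ms @ 52/7 + 267.857ms (4/7)
9. 3750.0ms @ 8 + 535.714ms (8/7)
10. 4285.714ms @ 64/7 + 267.857ms (4/7)
11. 4553.571ms @ 68/7 + 267.857ms (4/7)
12. 4821.429ms @ 72/7 + 267.857ms (4/7)
13. 5089.286ms @ 76/7 + 267.857ms (4/7)
14. 5357.143ms @ 80/7 + 267.857ms (4/7)
15. 5625.0ms @ 12 + 625.0ms (4/3)
16. 6250.0ms @ 40/3 + 625.0ms (4/3)
17. 6875.0ms @ 44/3 + 625.0ms (4/3)

note 8 onset = 52/7b = 3482.143ms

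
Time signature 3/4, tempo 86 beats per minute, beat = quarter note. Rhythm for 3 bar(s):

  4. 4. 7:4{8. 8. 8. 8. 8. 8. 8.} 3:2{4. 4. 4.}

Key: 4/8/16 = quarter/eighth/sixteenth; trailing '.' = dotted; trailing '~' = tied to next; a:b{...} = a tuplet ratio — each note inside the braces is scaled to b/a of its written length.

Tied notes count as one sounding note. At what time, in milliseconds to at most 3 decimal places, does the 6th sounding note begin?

1. 0.0ms @ 0 + 1046.512ms (3/2)
2. 1046.512ms @ 3/2 + 1046.512ms (3/2)
3. 2093.023ms @ 3 + 299.003ms (3/7)
4. 2392.027ms @ 24/7 + 299.003ms (3/7)
5. 2691.03ms @ 27/7 + 299.003ms (3/7)
6. 2990.033ms @ 30/7 + 299.003ms (3/7)
7. 3289.037ms @ 33/7 + 299.003ms (3/7)
8. 3588.04ms @ 36/7 + 299.003ms (3/7)
9. 3887.043ms @ 39/7 + 299.003ms (3/7)
10. 4186.047ms @ 6 + 697.674ms (1)
11. 4883.721ms @ 7 + 697.674ms (1)
12. 5581.395ms @ 8 + 697.674ms (1)

note 6 onset = 30/7b = 2990.033ms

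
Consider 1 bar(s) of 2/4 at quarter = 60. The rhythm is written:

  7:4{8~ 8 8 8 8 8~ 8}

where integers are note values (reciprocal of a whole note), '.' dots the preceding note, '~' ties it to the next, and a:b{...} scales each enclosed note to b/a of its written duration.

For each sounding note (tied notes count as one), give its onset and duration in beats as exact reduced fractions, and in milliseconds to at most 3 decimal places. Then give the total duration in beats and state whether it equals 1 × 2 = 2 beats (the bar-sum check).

1) 0.0ms=0b +571.429ms=4/7b
2) 571.429ms=4/7b +285.714ms=2/7b
3) 857.143ms=6/7b +285.714ms=2/7b
4) 1142.857ms=8/7b +285.714ms=2/7b
5) 1428.571ms=10/7b +571.429ms=4/7b
Σ=2b of 2 (60bpm 2/4) — PASS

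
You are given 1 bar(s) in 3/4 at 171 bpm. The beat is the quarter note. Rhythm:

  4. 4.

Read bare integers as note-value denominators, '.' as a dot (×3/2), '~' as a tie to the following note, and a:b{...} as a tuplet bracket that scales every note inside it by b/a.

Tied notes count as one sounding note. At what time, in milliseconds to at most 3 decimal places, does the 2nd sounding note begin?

note 2 onset = 3/2b = 526.316ms

1. 0.0ms @ 0 + 526.316ms (3/2)
2. 526.316ms @ 3/2 + 526.316ms (3/2)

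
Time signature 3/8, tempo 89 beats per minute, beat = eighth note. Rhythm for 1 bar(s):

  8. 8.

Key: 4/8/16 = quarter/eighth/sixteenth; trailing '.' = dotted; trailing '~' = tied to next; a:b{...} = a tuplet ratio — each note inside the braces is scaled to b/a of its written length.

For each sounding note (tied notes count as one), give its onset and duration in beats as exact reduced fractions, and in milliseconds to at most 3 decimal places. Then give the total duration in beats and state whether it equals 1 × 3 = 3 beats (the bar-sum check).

1) 0.0ms=0b +1011.236ms=3/2b
2) 1011.236ms=3/2b +1011.236ms=3/2b
Σ=3b of 3 (89bpm 3/8) — PASS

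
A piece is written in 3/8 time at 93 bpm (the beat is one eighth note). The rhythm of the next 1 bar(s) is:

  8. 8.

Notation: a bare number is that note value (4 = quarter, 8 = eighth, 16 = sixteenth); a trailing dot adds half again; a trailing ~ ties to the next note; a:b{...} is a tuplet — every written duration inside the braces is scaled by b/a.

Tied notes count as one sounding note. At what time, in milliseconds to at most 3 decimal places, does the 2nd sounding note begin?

note 2 onset = 3/2b = 967.742ms

1. 0.0ms @ 0 + 967.742ms (3/2)
2. 967.742ms @ 3/2 + 967.742ms (3/2)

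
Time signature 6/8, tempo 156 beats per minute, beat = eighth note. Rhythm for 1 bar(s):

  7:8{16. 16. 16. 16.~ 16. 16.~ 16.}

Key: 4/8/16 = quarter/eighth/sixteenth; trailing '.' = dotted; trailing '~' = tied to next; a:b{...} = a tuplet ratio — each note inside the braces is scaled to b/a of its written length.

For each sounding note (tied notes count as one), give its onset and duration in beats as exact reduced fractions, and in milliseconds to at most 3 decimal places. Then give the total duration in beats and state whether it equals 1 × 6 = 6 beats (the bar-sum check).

1) 0.0ms=0b +329.67ms=6/7b
2) 329.67ms=6/7b +329.67ms=6/7b
3) 659.341ms=12/7b +329.67ms=6/7b
4) 989.011ms=18/7b +659.341ms=12/7b
5) 1648.352ms=30/7b +659.341ms=12/7b
Σ=6b of 6 (156bpm 6/8) — PASS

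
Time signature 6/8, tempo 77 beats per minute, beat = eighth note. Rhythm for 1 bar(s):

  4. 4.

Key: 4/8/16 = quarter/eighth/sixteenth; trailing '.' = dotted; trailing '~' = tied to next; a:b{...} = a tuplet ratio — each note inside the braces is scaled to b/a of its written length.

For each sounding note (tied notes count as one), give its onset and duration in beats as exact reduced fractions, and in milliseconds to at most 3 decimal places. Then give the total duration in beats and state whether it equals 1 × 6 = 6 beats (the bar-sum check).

1) 0.0ms=0b +2337.662ms=3b
2) 2337.662ms=3b +2337.662ms=3b
Σ=6b of 6 (77bpm 6/8) — PASS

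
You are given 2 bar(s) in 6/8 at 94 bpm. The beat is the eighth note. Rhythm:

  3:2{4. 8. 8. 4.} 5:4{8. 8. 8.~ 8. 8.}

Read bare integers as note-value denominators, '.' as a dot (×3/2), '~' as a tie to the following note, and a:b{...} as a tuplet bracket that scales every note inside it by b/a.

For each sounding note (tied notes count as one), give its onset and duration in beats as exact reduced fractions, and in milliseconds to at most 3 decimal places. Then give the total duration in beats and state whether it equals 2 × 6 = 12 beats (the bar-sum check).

1) 0.0ms=0b +1276.596ms=2b
2) 1276.596ms=2b +638.298ms=1b
3) 1914.894ms=3b +638.298ms=1b
4) 2553.191ms=4b +1276.596ms=2b
5) 3829.787ms=6b +765.957ms=6/5b
6) 4595.745ms=36/5b +765.957ms=6/5b
7) 5361.702ms=42/5b +1531.915ms=12/5b
8) 6893.617ms=54/5b +765.957ms=6/5b
Σ=12b of 12 (94bpm 6/8) — PASS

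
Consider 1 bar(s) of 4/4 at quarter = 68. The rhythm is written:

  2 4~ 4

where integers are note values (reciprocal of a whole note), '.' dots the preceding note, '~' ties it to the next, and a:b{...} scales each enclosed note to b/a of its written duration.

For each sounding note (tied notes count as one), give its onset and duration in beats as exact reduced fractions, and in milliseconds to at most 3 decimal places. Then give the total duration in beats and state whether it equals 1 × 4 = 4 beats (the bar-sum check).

1) 0.0ms=0b +1764.706ms=2b
2) 1764.706ms=2b +1764.706ms=2b
Σ=4b of 4 (68bpm 4/4) — PASS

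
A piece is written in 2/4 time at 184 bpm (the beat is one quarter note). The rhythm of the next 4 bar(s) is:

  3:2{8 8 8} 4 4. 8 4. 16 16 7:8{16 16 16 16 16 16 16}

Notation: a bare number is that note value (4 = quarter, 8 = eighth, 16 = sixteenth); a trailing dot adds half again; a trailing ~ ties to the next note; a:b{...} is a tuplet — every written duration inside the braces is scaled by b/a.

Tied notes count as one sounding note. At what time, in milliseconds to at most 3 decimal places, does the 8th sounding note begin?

note 8 onset = 11/2b = 1793.478ms

1. 0.0ms @ 0 + 108.696ms (1/3)
2. 108.696ms @ 1/3 + 108.696ms (1/3)
3. 217.391ms @ 2/3 + 108.696ms (1/3)
4. 326.087ms @ 1 + 326.087ms (1)
5. 652.174ms @ 2 + 489.13ms (3/2)
6. 1141.304ms @ 7/2 + 163.043ms (1/2)
7. 1304.348ms @ 4 + 489.13ms (3/2)
8. 1793.478ms @ 11/2 + 81.522ms (1/4)
9. 1875.0ms @ 23/4 + 81.522ms (1/4)
10. 1956.522ms @ 6 + 93.168ms (2/7)
11. 2049.689ms @ 44/7 + 93.168ms (2/7)
12. 2142.857ms @ 46/7 + 93.168ms (2/7)
13. 2236.025ms @ 48/7 + 93.168ms (2/7)
14. 2329.193ms @ 50/7 + 93.168ms (2/7)
15. 2422.36ms @ 52/7 + 93.168ms (2/7)
16. 2515.528ms @ 54/7 + 93.168ms (2/7)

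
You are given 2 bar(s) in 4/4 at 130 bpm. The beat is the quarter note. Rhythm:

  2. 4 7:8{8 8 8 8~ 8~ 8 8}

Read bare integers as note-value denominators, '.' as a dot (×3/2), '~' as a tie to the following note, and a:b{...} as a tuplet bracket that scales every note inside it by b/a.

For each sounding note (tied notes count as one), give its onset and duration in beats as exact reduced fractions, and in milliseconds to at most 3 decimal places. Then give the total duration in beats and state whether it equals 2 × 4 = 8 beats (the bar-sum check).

1) 0.0ms=0b +1384.615ms=3b
2) 1384.615ms=3b +461.538ms=1b
3) 1846.154ms=4b +263.736ms=4/7b
4) 2109.89ms=32/7b +263.736ms=4/7b
5) 2373.626ms=36/7b +263.736ms=4/7b
6) 2637.363ms=40/7b +791.209ms=12/7b
7) 3428.571ms=52/7b +263.736ms=4/7b
Σ=8b of 8 (130bpm 4/4) — PASS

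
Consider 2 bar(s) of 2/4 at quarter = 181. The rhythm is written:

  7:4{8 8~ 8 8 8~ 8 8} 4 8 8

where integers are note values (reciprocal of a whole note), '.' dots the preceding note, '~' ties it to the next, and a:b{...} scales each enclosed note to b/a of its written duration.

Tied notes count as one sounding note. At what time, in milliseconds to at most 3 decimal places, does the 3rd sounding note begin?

1. 0.0ms @ 0 + 94.712ms (2/7)
2. 94.712ms @ 2/7 + 189.424ms (4/7)
3. 284.136ms @ 6/7 + 94.712ms (2/7)
4. 378.848ms @ 8/7 + 189.424ms (4/7)
5. 568.272ms @ 12/7 + 94.712ms (2/7)
6. 662.983ms @ 2 + 331.492ms (1)
7. 994.475ms @ 3 + 165.746ms (1/2)
8. 1160.221ms @ 7/2 + 165.746ms (1/2)

note 3 onset = 6/7b = 284.136ms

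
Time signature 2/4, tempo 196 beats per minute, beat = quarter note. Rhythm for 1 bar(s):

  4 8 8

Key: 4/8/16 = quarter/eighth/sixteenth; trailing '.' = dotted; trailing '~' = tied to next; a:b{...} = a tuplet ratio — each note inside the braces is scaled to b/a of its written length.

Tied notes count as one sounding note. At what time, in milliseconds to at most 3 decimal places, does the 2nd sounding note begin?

1. 0.0ms @ 0 + 306.122ms (1)
2. 306.122ms @ 1 + 153.061ms (1/2)
3. 459.184ms @ 3/2 + 153.061ms (1/2)

note 2 onset = 1b = 306.122ms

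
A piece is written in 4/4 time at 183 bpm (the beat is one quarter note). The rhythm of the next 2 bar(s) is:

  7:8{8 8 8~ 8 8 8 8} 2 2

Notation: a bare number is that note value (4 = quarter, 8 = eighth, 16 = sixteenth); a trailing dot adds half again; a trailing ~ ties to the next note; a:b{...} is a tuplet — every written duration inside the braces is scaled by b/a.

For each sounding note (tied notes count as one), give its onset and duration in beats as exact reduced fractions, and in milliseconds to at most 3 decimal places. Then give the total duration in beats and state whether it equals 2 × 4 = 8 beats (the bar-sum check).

1) 0.0ms=0b +187.354ms=4/7b
2) 187.354ms=4/7b +187.354ms=4/7b
3) 374.707ms=8/7b +374.707ms=8/7b
4) 749.415ms=16/7b +187.354ms=4/7b
5) 936.768ms=20/7b +187.354ms=4/7b
6) 1124.122ms=24/7b +187.354ms=4/7b
7) 1311.475ms=4b +655.738ms=2b
8) 1967.213ms=6b +655.738ms=2b
Σ=8b of 8 (183bpm 4/4) — PASS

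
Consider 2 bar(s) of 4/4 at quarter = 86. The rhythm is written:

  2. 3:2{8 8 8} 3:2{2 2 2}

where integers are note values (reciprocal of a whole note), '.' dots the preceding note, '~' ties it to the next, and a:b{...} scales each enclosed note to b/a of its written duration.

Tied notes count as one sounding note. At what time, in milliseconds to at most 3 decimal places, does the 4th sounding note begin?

note 4 onset = 11/3b = 2558.14ms

1. 0.0ms @ 0 + 2093.023ms (3)
2. 2093.023ms @ 3 + 232.558ms (1/3)
3. 2325.581ms @ 10/3 + 232.558ms (1/3)
4. 2558.14ms @ 11/3 + 232.558ms (1/3)
5. 2790.698ms @ 4 + 930.233ms (4/3)
6. 3720.93ms @ 16/3 + 930.233ms (4/3)
7. 4651.163ms @ 20/3 + 930.233ms (4/3)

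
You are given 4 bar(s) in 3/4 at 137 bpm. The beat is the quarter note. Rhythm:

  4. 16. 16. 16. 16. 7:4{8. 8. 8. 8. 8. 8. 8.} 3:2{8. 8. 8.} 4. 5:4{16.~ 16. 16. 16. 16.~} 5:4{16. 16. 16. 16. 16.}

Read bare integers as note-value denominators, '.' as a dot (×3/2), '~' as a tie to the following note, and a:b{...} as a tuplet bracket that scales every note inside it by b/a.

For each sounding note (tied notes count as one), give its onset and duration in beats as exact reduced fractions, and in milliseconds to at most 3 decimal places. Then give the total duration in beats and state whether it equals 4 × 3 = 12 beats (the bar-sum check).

1) 0.0ms=0b +656.934ms=3/2b
2) 656.934ms=3/2b +164.234ms=3/8b
3) 821.168ms=15/8b +164.234ms=3/8b
4) 985.401ms=9/4b +164.234ms=3/8b
5) 1149.635ms=21/8b +164.234ms=3/8b
6) 1313.869ms=3b +187.696ms=3/7b
7) 1501.564ms=24/7b +187.696ms=3/7b
8) 1689.26ms=27/7b +187.696ms=3/7b
9) 1876.955ms=30/7b +187.696ms=3/7b
10) 2064.651ms=33/7b +187.696ms=3/7b
11) 2252.346ms=36/7b +187.696ms=3/7b
12) 2440.042ms=39/7b +187.696ms=3/7b
13) 2627.737ms=6b +218.978ms=1/2b
14) 2846.715ms=13/2b +218.978ms=1/2b
15) 3065.693ms=7b +218.978ms=1/2b
16) 3284.672ms=15/2b +656.934ms=3/2b
17) 3941.606ms=9b +262.774ms=3/5b
18) 4204.38ms=48/5b +131.387ms=3/10b
19) 4335.766ms=99/10b +131.387ms=3/10b
20) 4467.153ms=51/5b +262.774ms=3/5b
21) 4729.927ms=54/5b +131.387ms=3/10b
22) 4861.314ms=111/10b +131.387ms=3/10b
23) 4992.701ms=57/5b +131.387ms=3/10b
24) 5124.088ms=117/10b +131.387ms=3/10b
Σ=12b of 12 (137bpm 3/4) — PASS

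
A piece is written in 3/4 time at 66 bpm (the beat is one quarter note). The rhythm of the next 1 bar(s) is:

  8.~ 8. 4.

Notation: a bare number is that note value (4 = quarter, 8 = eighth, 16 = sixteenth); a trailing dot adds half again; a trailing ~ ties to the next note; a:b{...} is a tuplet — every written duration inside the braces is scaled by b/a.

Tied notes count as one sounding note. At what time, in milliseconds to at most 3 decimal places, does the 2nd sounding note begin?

note 2 onset = 3/2b = 1363.636ms

1. 0.0ms @ 0 + 1363.636ms (3/2)
2. 1363.636ms @ 3/2 + 1363.636ms (3/2)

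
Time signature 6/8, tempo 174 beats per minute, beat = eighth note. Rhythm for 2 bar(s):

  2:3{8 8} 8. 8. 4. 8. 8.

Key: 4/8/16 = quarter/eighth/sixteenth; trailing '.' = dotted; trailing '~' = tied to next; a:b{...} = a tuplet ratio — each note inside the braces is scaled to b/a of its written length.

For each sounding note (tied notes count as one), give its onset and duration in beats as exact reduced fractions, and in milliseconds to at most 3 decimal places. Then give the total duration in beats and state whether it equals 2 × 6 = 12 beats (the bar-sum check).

1) 0.0ms=0b +517.241ms=3/2b
2) 517.241ms=3/2b +517.241ms=3/2b
3) 1034.483ms=3b +517.241ms=3/2b
4) 1551.724ms=9/2b +517.241ms=3/2b
5) 2068.966ms=6b +1034.483ms=3b
6) 3103.448ms=9b +517.241ms=3/2b
7) 3620.69ms=21/2b +517.241ms=3/2b
Σ=12b of 12 (174bpm 6/8) — PASS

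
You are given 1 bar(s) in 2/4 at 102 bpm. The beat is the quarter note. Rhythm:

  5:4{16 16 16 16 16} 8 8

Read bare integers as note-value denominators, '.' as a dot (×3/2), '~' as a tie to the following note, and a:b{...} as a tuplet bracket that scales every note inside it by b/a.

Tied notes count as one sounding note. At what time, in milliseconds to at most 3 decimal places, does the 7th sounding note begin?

note 7 onset = 3/2b = 882.353ms

1. 0.0ms @ 0 + 117.647ms (1/5)
2. 117.647ms @ 1/5 + 117.647ms (1/5)
3. 235.294ms @ 2/5 + 117.647ms (1/5)
4. 352.941ms @ 3/5 + 117.647ms (1/5)
5. 470.588ms @ 4/5 + 117.647ms (1/5)
6. 588.235ms @ 1 + 294.118ms (1/2)
7. 882.353ms @ 3/2 + 294.118ms (1/2)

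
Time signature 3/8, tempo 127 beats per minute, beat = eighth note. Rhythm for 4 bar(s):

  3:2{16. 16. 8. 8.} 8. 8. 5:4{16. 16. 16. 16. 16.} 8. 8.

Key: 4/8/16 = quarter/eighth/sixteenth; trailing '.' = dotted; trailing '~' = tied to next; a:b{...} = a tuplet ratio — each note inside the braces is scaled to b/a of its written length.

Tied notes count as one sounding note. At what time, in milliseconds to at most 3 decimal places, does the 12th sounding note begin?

note 12 onset = 9b = 4251.969ms

1. 0.0ms @ 0 + 236.22ms (1/2)
2. 236.22ms @ 1/2 + 236.22ms (1/2)
3. 472.441ms @ 1 + 472.441ms (1)
4. 944.882ms @ 2 + 472.441ms (1)
5. 1417.323ms @ 3 + 708.661ms (3/2)
6. 2125.984ms @ 9/2 + 708.661ms (3/2)
7. 2834.646ms @ 6 + 283.465ms (3/5)
8. 3118.11ms @ 33/5 + 283.465ms (3/5)
9. 3401.575ms @ 36/5 + 283.465ms (3/5)
10. 3685.039ms @ 39/5 + 283.465ms (3/5)
11. 3968.504ms @ 42/5 + 283.465ms (3/5)
12. 4251.969ms @ 9 + 708.661ms (3/2)
13. 4960.63ms @ 21/2 + 708.661ms (3/2)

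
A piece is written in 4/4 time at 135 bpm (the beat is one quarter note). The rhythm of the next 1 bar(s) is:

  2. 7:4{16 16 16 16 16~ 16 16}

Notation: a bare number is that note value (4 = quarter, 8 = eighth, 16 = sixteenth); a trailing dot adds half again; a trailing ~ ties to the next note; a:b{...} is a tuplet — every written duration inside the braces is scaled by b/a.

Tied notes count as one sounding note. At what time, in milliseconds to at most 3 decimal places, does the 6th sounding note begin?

1. 0.0ms @ 0 + 1333.333ms (3)
2. 1333.333ms @ 3 + 63.492ms (1/7)
3. 1396.825ms @ 22/7 + 63.492ms (1/7)
4. 1460.317ms @ 23/7 + 63.492ms (1/7)
5. 1523.81ms @ 24/7 + 63.492ms (1/7)
6. 1587.302ms @ 25/7 + 126.984ms (2/7)
7. 1714.286ms @ 27/7 + 63.492ms (1/7)

note 6 onset = 25/7b = 1587.302ms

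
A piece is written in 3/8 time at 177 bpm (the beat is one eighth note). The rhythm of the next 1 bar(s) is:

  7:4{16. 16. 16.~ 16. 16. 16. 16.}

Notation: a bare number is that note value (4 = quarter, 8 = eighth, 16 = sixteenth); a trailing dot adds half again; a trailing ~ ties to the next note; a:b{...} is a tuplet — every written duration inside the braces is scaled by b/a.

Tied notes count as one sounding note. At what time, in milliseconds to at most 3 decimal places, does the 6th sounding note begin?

1. 0.0ms @ 0 + 145.278ms (3/7)
2. 145.278ms @ 3/7 + 145.278ms (3/7)
3. 290.557ms @ 6/7 + 290.557ms (6/7)
4. 581.114ms @ 12/7 + 145.278ms (3/7)
5. 726.392ms @ 15/7 + 145.278ms (3/7)
6. 871.671ms @ 18/7 + 145.278ms (3/7)

note 6 onset = 18/7b = 871.671ms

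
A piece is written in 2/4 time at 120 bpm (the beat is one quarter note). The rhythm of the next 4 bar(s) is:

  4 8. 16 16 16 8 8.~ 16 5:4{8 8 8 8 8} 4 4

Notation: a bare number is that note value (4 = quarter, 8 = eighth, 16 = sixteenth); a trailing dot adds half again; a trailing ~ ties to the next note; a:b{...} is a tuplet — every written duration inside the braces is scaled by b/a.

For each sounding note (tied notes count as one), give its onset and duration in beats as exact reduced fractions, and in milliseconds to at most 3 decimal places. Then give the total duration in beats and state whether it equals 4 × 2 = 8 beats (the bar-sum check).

1) 0.0ms=0b +500.0ms=1b
2) 500.0ms=1b +375.0ms=3/4b
3) 875.0ms=7/4b +125.0ms=1/4b
4) 1000.0ms=2b +125.0ms=1/4b
5) 1125.0ms=9/4b +125.0ms=1/4b
6) 1250.0ms=5/2b +250.0ms=1/2b
7) 1500.0ms=3b +500.0ms=1b
8) 2000.0ms=4b +200.0ms=2/5b
9) 2200.0ms=22/5b +200.0ms=2/5b
10) 2400.0ms=24/5b +200.0ms=2/5b
11) 2600.0ms=26/5b +200.0ms=2/5b
12) 2800.0ms=28/5b +200.0ms=2/5b
13) 3000.0ms=6b +500.0ms=1b
14) 3500.0ms=7b +500.0ms=1b
Σ=8b of 8 (120bpm 2/4) — PASS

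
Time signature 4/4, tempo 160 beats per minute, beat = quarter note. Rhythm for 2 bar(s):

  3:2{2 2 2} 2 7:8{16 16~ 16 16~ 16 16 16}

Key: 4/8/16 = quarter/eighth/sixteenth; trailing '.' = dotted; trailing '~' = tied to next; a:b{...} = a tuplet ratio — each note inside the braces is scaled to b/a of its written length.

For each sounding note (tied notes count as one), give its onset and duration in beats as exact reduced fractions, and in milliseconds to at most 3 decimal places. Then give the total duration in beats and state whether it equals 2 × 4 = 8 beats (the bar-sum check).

1) 0.0ms=0b +500.0ms=4/3b
2) 500.0ms=4/3b +500.0ms=4/3b
3) 1000.0ms=8/3b +500.0ms=4/3b
4) 1500.0ms=4b +750.0ms=2b
5) 2250.0ms=6b +107.143ms=2/7b
6) 2357.143ms=44/7b +214.286ms=4/7b
7) 2571.429ms=48/7b +214.286ms=4/7b
8) 2785.714ms=52/7b +107.143ms=2/7b
9) 2892.857ms=54/7b +107.143ms=2/7b
Σ=8b of 8 (160bpm 4/4) — PASS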